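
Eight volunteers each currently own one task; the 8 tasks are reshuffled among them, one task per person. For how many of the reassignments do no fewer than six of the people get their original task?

Sum C(8,i)·!(8-i) for i = 6..8:
  i=6: C(8,6)·!2 = 28·1 = 28
  i=7: C(8,7)·!1 = 8·0 = 0
  i=8: C(8,8)·!0 = 1·1 = 1
Total = 29.

29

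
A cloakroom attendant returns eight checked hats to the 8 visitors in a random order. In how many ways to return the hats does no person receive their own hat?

14833

The number of derangements of 8 is !8 = Σ_{k=0}^{8} (-1)^k·8!/k!
= 8! - 8!/1! + 8!/2! - 8!/3! + 8!/4! - 8!/5! + 8!/6! - 8!/7! + 8!/8!
= 40320 - 40320 + 20160 - 6720 + 1680 - 336 + 56 - 8 + 1
= 14833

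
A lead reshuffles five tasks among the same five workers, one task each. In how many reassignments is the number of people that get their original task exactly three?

10

Choose which 3 of the 5 are fixed: C(5,3) = 10.
The remaining 2 must be deranged: !2 = 1.
Total: 10 × 1 = 10.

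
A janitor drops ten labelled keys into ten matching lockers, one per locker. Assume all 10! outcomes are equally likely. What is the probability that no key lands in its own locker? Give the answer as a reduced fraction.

16481/44800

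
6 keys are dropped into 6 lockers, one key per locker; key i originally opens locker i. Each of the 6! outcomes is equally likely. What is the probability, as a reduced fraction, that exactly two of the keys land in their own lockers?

3/16

Favorable outcomes: C(6,2)·!4 = 15·9 = 135.
Total outcomes: 6! = 720.
Probability = 135/720 = 3/16.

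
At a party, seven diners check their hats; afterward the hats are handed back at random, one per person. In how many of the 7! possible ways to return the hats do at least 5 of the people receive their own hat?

Sum C(7,i)·!(7-i) for i = 5..7:
  i=5: C(7,5)·!2 = 21·1 = 21
  i=6: C(7,6)·!1 = 7·0 = 0
  i=7: C(7,7)·!0 = 1·1 = 1
Total = 22.

22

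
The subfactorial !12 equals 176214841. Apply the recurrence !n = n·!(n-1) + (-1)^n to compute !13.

!13 = 13·176214841 - 1 = 2290792932.

2290792932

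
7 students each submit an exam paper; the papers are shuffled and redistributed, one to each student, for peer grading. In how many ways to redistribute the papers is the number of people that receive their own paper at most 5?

# with exactly i fixed is C(7,i)·!(7-i); sum over i=0..5:
  i=0: C(7,0)·!7 = 1·1854 = 1854
  i=1: C(7,1)·!6 = 7·265 = 1855
  i=2: C(7,2)·!5 = 21·44 = 924
  i=3: C(7,3)·!4 = 35·9 = 315
  i=4: C(7,4)·!3 = 35·2 = 70
  i=5: C(7,5)·!2 = 21·1 = 21
Total = 5039.

5039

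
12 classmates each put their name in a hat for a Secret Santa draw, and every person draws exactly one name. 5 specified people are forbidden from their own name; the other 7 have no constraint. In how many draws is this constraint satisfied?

Let A_j be the event that the j-th constrained one is fixed. By inclusion-exclusion over the 5 events:
Σ_{j=0}^{5} (-1)^j C(5,j)(12-j)!
= C(5,0)·12! - C(5,1)·11! + C(5,2)·10! - C(5,3)·9! + C(5,4)·8! - C(5,5)·7!
= 479001600 - 199584000 + 36288000 - 3628800 + 201600 - 5040
= 312273360

312273360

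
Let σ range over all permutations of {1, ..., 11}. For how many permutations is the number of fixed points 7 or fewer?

# with exactly i fixed is C(11,i)·!(11-i); sum over i=0..7:
  i=0: C(11,0)·!11 = 1·14684570 = 14684570
  i=1: C(11,1)·!10 = 11·1334961 = 14684571
  i=2: C(11,2)·!9 = 55·133496 = 7342280
  i=3: C(11,3)·!8 = 165·14833 = 2447445
  i=4: C(11,4)·!7 = 330·1854 = 611820
  i=5: C(11,5)·!6 = 462·265 = 122430
  i=6: C(11,6)·!5 = 462·44 = 20328
  i=7: C(11,7)·!4 = 330·9 = 2970
Total = 39916414.

39916414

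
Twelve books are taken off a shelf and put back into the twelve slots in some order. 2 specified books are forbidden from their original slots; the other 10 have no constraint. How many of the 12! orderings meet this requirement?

Let A_j be the event that the j-th constrained one is fixed. By inclusion-exclusion over the 2 events:
Σ_{j=0}^{2} (-1)^j C(2,j)(12-j)!
= C(2,0)·12! - C(2,1)·11! + C(2,2)·10!
= 479001600 - 79833600 + 3628800
= 402796800

402796800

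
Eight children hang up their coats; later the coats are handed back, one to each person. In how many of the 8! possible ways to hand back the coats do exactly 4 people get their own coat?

630

Pick the 4 fixed positions: C(8,4) = 70 ways.
The remaining 4 must be deranged: !4 = 9.
Total: 70 × 9 = 630.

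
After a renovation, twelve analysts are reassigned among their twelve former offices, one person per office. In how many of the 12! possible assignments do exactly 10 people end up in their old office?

66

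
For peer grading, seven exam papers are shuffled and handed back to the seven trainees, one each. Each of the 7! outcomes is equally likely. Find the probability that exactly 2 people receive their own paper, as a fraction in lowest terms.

11/60

Favorable outcomes: C(7,2)·!5 = 21·44 = 924.
Total outcomes: 7! = 5040.
Probability = 924/5040 = 11/60.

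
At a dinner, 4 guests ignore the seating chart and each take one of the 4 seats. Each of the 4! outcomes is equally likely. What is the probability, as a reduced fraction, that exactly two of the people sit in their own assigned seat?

1/4

Favorable outcomes: C(4,2)·!2 = 6·1 = 6.
Total outcomes: 4! = 24.
Probability = 6/24 = 1/4.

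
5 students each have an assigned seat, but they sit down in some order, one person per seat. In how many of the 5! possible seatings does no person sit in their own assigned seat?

44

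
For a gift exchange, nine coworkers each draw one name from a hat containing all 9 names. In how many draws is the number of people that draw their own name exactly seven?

36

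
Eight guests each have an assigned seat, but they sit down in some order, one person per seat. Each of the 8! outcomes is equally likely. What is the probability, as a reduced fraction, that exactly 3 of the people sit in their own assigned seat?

11/180

Favorable outcomes: C(8,3)·!5 = 56·44 = 2464.
Total outcomes: 8! = 40320.
Probability = 2464/40320 = 11/180.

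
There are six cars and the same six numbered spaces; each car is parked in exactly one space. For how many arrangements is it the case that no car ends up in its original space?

265

!6 = 6! · Σ_{k=0}^{6} (-1)^k/k!
= 6! - 6!/1! + 6!/2! - 6!/3! + 6!/4! - 6!/5! + 6!/6!
= 720 - 720 + 360 - 120 + 30 - 6 + 1
= 265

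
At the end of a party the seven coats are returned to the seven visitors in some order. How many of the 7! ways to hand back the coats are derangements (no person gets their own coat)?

The subfactorial !7 = [7!/e] (nearest integer).
7! = 5040, and 5040/e ≈ 1854.11, so !7 = 1854.

1854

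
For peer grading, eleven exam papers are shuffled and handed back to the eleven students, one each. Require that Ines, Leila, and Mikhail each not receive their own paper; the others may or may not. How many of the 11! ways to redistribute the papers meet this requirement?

30078720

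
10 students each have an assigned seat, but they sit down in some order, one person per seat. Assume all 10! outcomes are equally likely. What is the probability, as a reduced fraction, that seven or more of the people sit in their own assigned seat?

143/1814400

Favorable outcomes: Σ_{i≥7} C(10,i)·!(10-i) = 120·2 + 45·1 + 10·0 + 1·1 = 286.
Total outcomes: 10! = 3628800.
Probability = 286/3628800 = 143/1814400.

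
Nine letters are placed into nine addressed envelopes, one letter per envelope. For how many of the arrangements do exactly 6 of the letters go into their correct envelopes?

168

Choose which 6 of the 9 are fixed: C(9,6) = 84.
The remaining 3 must be deranged: !3 = 2.
Total: 84 × 2 = 168.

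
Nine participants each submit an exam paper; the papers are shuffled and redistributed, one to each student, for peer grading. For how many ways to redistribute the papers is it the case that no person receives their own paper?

133496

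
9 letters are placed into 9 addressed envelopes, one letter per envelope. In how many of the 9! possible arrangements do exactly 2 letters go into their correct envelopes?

Choose which 2 of the 9 are fixed: C(9,2) = 36.
The other 7 form a derangement: !7 = 1854.
Total: 36 × 1854 = 66744.

66744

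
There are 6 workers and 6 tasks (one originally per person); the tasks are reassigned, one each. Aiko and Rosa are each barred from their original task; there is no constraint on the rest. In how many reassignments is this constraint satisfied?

Let A_j be the event that the j-th constrained one is fixed. By inclusion-exclusion over the 2 events:
Σ_{j=0}^{2} (-1)^j C(2,j)(6-j)!
= C(2,0)·6! - C(2,1)·5! + C(2,2)·4!
= 720 - 240 + 24
= 504

504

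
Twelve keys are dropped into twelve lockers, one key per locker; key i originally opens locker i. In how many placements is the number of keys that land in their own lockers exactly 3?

Choose which 3 of the 12 are fixed: C(12,3) = 220.
The other 9 form a derangement: !9 = 133496.
Total: 220 × 133496 = 29369120.

29369120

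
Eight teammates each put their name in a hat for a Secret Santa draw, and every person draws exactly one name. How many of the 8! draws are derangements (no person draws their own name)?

Use !n = (n-1)(!(n-1) + !(n-2)).
!8 = 7·(1854 + 265) = 7·2119 = 14833

14833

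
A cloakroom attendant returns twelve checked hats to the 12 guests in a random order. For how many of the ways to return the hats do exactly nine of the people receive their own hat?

440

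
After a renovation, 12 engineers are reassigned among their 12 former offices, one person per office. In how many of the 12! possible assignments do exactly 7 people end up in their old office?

34848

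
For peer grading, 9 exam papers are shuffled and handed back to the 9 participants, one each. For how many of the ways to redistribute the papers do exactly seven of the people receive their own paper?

36

Choose which 7 of the 9 are fixed: C(9,7) = 36.
The remaining 2 must be deranged: !2 = 1.
Total: 36 × 1 = 36.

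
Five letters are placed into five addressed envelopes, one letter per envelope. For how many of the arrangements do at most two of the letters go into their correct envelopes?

Sum C(5,i)·!(5-i) for i = 0..2:
  i=0: C(5,0)·!5 = 1·44 = 44
  i=1: C(5,1)·!4 = 5·9 = 45
  i=2: C(5,2)·!3 = 10·2 = 20
Total = 109.

109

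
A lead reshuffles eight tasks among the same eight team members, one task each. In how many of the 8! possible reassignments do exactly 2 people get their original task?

7420

Pick the 2 fixed positions: C(8,2) = 28 ways.
The remaining 6 must be deranged: !6 = 265.
Total: 28 × 265 = 7420.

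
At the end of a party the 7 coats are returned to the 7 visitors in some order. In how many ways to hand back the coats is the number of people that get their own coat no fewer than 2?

1331

Sum C(7,i)·!(7-i) for i = 2..7:
  i=2: C(7,2)·!5 = 21·44 = 924
  i=3: C(7,3)·!4 = 35·9 = 315
  i=4: C(7,4)·!3 = 35·2 = 70
  i=5: C(7,5)·!2 = 21·1 = 21
  i=6: C(7,6)·!1 = 7·0 = 0
  i=7: C(7,7)·!0 = 1·1 = 1
Total = 1331.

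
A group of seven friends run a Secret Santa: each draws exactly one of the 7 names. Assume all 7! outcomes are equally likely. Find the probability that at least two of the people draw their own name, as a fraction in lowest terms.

1331/5040

Favorable outcomes: Σ_{i≥2} C(7,i)·!(7-i) = 21·44 + 35·9 + 35·2 + 21·1 + 7·0 + 1·1 = 1331.
Total outcomes: 7! = 5040.
Probability = 1331/5040 = 1331/5040.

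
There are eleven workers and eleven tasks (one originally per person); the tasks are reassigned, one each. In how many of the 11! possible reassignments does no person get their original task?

14684570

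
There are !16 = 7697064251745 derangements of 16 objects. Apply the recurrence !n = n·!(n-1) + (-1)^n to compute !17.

!17 = 17·7697064251745 - 1 = 130850092279664.

130850092279664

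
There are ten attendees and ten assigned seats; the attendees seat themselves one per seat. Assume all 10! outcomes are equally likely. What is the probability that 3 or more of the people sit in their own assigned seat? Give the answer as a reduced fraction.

Favorable outcomes: Σ_{i≥3} C(10,i)·!(10-i) = 120·1854 + 210·265 + 252·44 + 210·9 + 120·2 + 45·1 + 10·0 + 1·1 = 291394.
Total outcomes: 10! = 3628800.
Probability = 291394/3628800 = 145697/1814400.

145697/1814400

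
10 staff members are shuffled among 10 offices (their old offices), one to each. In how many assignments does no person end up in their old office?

1334961

By inclusion-exclusion, !10 = Σ (-1)^k · 10!/k! for k=0..10
= 10! - 10!/1! + 10!/2! - 10!/3! + 10!/4! - 10!/5! + 10!/6! - 10!/7! + 10!/8! - 10!/9! + 10!/10!
= 3628800 - 3628800 + 1814400 - 604800 + 151200 - 30240 + 5040 - 720 + 90 - 10 + 1
= 1334961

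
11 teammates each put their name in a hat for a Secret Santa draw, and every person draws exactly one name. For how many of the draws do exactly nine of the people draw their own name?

55

Pick the 9 fixed positions: C(11,9) = 55 ways.
The other 2 form a derangement: !2 = 1.
Total: 55 × 1 = 55.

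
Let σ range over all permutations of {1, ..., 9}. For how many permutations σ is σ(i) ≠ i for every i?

The number of derangements of 9 is !9 = Σ_{k=0}^{9} (-1)^k·9!/k!
= 9! - 9!/1! + 9!/2! - 9!/3! + 9!/4! - 9!/5! + 9!/6! - 9!/7! + 9!/8! - 9!/9!
= 362880 - 362880 + 181440 - 60480 + 15120 - 3024 + 504 - 72 + 9 - 1
= 133496

133496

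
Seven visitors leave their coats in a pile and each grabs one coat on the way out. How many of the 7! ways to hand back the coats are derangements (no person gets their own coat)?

1854

!7 is the nearest integer to 7!/e.
7! = 5040, and 5040/e ≈ 1854.11, so !7 = 1854.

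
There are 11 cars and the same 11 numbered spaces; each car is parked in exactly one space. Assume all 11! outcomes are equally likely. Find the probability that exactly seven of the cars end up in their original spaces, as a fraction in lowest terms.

1/13440

Favorable outcomes: C(11,7)·!4 = 330·9 = 2970.
Total outcomes: 11! = 39916800.
Probability = 2970/39916800 = 1/13440.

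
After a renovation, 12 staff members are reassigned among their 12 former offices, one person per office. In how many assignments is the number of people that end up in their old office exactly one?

176214840

Pick the single fixed position: C(12,1) = 12 ways.
The other 11 form a derangement: !11 = 14684570.
Total: 12 × 14684570 = 176214840.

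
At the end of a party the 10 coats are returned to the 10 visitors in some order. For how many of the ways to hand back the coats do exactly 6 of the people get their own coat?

1890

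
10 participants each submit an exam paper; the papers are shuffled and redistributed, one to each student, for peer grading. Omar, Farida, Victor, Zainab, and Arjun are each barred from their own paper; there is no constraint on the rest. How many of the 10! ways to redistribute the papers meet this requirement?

2170680

Let A_j be the event that the j-th constrained one is fixed. By inclusion-exclusion over the 5 events:
Σ_{j=0}^{5} (-1)^j C(5,j)(10-j)!
= C(5,0)·10! - C(5,1)·9! + C(5,2)·8! - C(5,3)·7! + C(5,4)·6! - C(5,5)·5!
= 3628800 - 1814400 + 403200 - 50400 + 3600 - 120
= 2170680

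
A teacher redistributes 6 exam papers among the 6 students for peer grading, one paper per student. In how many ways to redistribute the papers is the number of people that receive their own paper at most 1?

529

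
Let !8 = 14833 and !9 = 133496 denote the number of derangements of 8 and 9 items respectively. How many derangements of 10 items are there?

!10 = (10-1)·(!9 + !8) = 9·(133496 + 14833) = 9·148329 = 1334961.

1334961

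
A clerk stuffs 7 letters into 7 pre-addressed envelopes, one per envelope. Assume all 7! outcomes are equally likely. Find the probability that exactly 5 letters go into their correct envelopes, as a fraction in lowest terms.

1/240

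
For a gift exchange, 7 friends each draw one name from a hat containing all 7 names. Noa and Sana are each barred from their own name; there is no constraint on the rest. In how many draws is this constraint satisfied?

Let A_j be the event that the j-th constrained one is fixed. By inclusion-exclusion over the 2 events:
Σ_{j=0}^{2} (-1)^j C(2,j)(7-j)!
= C(2,0)·7! - C(2,1)·6! + C(2,2)·5!
= 5040 - 1440 + 120
= 3720

3720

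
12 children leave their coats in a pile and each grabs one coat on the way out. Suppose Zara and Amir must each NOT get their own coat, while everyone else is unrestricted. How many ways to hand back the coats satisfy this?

402796800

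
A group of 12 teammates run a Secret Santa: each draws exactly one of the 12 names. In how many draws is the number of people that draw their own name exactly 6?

Pick the 6 fixed positions: C(12,6) = 924 ways.
The remaining 6 must be deranged: !6 = 265.
Total: 924 × 265 = 244860.

244860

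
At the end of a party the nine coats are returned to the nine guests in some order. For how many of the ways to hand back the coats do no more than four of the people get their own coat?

361541

Sum C(9,i)·!(9-i) for i = 0..4:
  i=0: C(9,0)·!9 = 1·133496 = 133496
  i=1: C(9,1)·!8 = 9·14833 = 133497
  i=2: C(9,2)·!7 = 36·1854 = 66744
  i=3: C(9,3)·!6 = 84·265 = 22260
  i=4: C(9,4)·!5 = 126·44 = 5544
Total = 361541.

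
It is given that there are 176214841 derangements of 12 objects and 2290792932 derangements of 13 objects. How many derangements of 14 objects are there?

D_14 = (14-1)·(D_13 + D_12) = 13·(2290792932 + 176214841) = 13·2467007773 = 32071101049.

32071101049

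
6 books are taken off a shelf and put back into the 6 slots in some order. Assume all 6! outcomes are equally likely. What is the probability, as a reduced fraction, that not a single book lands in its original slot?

53/144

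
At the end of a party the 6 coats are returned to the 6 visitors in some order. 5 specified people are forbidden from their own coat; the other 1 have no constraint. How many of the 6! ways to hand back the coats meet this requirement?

Let A_j be the event that the j-th constrained one is fixed. By inclusion-exclusion over the 5 events:
Σ_{j=0}^{5} (-1)^j C(5,j)(6-j)!
= C(5,0)·6! - C(5,1)·5! + C(5,2)·4! - C(5,3)·3! + C(5,4)·2! - C(5,5)·1!
= 720 - 600 + 240 - 60 + 10 - 1
= 309

309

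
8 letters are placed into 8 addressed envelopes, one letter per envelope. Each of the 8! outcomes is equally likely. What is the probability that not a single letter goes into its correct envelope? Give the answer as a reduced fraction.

2119/5760

Favorable outcomes: !8 = 14833.
Total outcomes: 8! = 40320.
Probability = 14833/40320 = 2119/5760.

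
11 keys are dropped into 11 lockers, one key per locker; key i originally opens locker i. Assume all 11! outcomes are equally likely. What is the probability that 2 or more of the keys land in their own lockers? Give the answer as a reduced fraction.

Favorable outcomes: Σ_{i≥2} C(11,i)·!(11-i) = 55·133496 + 165·14833 + 330·1854 + 462·265 + 462·44 + 330·9 + 165·2 + 55·1 + 11·0 + 1·1 = 10547659.
Total outcomes: 11! = 39916800.
Probability = 10547659/39916800 = 10547659/39916800.

10547659/39916800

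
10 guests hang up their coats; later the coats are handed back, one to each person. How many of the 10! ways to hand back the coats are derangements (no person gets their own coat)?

1334961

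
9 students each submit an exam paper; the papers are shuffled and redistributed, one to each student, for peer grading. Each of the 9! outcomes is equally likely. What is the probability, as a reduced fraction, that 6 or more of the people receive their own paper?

41/72576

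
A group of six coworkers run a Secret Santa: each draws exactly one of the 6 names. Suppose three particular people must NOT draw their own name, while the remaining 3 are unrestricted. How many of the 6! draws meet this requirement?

Let A_j be the event that the j-th constrained one is fixed. By inclusion-exclusion over the 3 events:
Σ_{j=0}^{3} (-1)^j C(3,j)(6-j)!
= C(3,0)·6! - C(3,1)·5! + C(3,2)·4! - C(3,3)·3!
= 720 - 360 + 72 - 6
= 426

426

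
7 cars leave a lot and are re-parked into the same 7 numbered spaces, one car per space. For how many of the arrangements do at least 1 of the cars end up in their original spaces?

3186

# with exactly i fixed is C(7,i)·!(7-i); sum over i=1..7:
  i=1: C(7,1)·!6 = 7·265 = 1855
  i=2: C(7,2)·!5 = 21·44 = 924
  i=3: C(7,3)·!4 = 35·9 = 315
  i=4: C(7,4)·!3 = 35·2 = 70
  i=5: C(7,5)·!2 = 21·1 = 21
  i=6: C(7,6)·!1 = 7·0 = 0
  i=7: C(7,7)·!0 = 1·1 = 1
Total = 3186.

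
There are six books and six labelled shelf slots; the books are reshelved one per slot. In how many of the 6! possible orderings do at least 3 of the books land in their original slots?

Sum C(6,i)·!(6-i) for i = 3..6:
  i=3: C(6,3)·!3 = 20·2 = 40
  i=4: C(6,4)·!2 = 15·1 = 15
  i=5: C(6,5)·!1 = 6·0 = 0
  i=6: C(6,6)·!0 = 1·1 = 1
Total = 56.

56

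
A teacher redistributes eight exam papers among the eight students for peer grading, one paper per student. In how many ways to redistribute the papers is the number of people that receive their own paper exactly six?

28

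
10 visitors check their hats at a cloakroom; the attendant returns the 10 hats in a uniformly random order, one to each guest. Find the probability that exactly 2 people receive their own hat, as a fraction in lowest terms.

Favorable outcomes: C(10,2)·!8 = 45·14833 = 667485.
Total outcomes: 10! = 3628800.
Probability = 667485/3628800 = 2119/11520.

2119/11520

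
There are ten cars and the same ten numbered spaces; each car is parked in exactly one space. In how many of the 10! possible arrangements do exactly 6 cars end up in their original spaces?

1890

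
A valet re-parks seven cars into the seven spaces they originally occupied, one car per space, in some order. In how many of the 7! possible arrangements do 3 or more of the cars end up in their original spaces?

Sum C(7,i)·!(7-i) for i = 3..7:
  i=3: C(7,3)·!4 = 35·9 = 315
  i=4: C(7,4)·!3 = 35·2 = 70
  i=5: C(7,5)·!2 = 21·1 = 21
  i=6: C(7,6)·!1 = 7·0 = 0
  i=7: C(7,7)·!0 = 1·1 = 1
Total = 407.

407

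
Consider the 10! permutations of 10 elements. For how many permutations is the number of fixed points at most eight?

3628799

Sum C(10,i)·!(10-i) for i = 0..8:
  i=0: C(10,0)·!10 = 1·1334961 = 1334961
  i=1: C(10,1)·!9 = 10·133496 = 1334960
  i=2: C(10,2)·!8 = 45·14833 = 667485
  i=3: C(10,3)·!7 = 120·1854 = 222480
  i=4: C(10,4)·!6 = 210·265 = 55650
  i=5: C(10,5)·!5 = 252·44 = 11088
  i=6: C(10,6)·!4 = 210·9 = 1890
  i=7: C(10,7)·!3 = 120·2 = 240
  i=8: C(10,8)·!2 = 45·1 = 45
Total = 3628799.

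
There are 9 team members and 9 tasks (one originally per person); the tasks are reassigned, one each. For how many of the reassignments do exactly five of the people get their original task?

Choose which 5 of the 9 are fixed: C(9,5) = 126.
The other 4 form a derangement: !4 = 9.
Total: 126 × 9 = 1134.

1134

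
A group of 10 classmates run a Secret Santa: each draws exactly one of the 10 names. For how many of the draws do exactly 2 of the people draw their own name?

Pick the 2 fixed positions: C(10,2) = 45 ways.
The remaining 8 must be deranged: !8 = 14833.
Total: 45 × 14833 = 667485.

667485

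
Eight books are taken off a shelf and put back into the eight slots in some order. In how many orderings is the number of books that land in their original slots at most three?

# with exactly i fixed is C(8,i)·!(8-i); sum over i=0..3:
  i=0: C(8,0)·!8 = 1·14833 = 14833
  i=1: C(8,1)·!7 = 8·1854 = 14832
  i=2: C(8,2)·!6 = 28·265 = 7420
  i=3: C(8,3)·!5 = 56·44 = 2464
Total = 39549.

39549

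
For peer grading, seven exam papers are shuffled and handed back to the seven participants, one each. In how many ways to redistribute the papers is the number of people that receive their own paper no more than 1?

3709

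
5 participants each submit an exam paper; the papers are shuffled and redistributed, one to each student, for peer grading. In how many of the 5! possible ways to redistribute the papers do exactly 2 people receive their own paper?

Pick the 2 fixed positions: C(5,2) = 10 ways.
The remaining 3 must be deranged: !3 = 2.
Total: 10 × 2 = 20.

20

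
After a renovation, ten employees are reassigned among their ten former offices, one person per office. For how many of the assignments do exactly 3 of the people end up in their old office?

Pick the 3 fixed positions: C(10,3) = 120 ways.
The remaining 7 must be deranged: !7 = 1854.
Total: 120 × 1854 = 222480.

222480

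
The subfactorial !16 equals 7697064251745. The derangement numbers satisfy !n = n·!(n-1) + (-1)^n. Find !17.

130850092279664

!17 = 17·7697064251745 - 1 = 130850092279664.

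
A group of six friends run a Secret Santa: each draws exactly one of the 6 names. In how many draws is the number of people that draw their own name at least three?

# with exactly i fixed is C(6,i)·!(6-i); sum over i=3..6:
  i=3: C(6,3)·!3 = 20·2 = 40
  i=4: C(6,4)·!2 = 15·1 = 15
  i=5: C(6,5)·!1 = 6·0 = 0
  i=6: C(6,6)·!0 = 1·1 = 1
Total = 56.

56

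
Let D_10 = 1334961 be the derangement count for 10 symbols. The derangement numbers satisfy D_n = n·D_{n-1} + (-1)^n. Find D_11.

14684570

D_11 = 11·1334961 - 1 = 14684570.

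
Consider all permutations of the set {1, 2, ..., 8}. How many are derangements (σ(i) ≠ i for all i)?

!8 = 8! · Σ_{k=0}^{8} (-1)^k/k!
= 8! - 8!/1! + 8!/2! - 8!/3! + 8!/4! - 8!/5! + 8!/6! - 8!/7! + 8!/8!
= 40320 - 40320 + 20160 - 6720 + 1680 - 336 + 56 - 8 + 1
= 14833

14833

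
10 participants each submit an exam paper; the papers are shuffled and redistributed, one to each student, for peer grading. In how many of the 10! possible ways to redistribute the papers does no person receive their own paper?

1334961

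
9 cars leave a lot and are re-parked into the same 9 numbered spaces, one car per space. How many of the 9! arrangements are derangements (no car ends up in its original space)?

133496

!9 is the nearest integer to 9!/e.
9! = 362880, and 362880/e ≈ 133496.09, so !9 = 133496.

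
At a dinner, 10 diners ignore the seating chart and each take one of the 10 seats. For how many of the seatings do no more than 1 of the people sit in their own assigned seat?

Sum C(10,i)·!(10-i) for i = 0..1:
  i=0: C(10,0)·!10 = 1·1334961 = 1334961
  i=1: C(10,1)·!9 = 10·133496 = 1334960
Total = 2669921.

2669921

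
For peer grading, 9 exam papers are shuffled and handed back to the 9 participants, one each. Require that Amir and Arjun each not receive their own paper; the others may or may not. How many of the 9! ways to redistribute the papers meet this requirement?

287280

Inclusion-exclusion on the 2 forbidden self-matches:
Σ_{j=0}^{2} (-1)^j C(2,j)(9-j)!
= C(2,0)·9! - C(2,1)·8! + C(2,2)·7!
= 362880 - 80640 + 5040
= 287280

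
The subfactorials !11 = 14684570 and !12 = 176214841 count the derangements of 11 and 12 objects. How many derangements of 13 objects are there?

2290792932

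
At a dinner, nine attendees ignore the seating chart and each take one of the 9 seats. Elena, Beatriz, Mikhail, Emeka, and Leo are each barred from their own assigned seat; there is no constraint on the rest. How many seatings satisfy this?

205056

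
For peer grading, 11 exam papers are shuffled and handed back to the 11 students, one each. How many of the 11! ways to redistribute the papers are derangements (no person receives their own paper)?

14684570

!11 is the nearest integer to 11!/e.
11! = 39916800, and 39916800/e ≈ 14684570.08, so !11 = 14684570.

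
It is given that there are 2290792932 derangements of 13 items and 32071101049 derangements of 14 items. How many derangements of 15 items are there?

!15 = (15-1)·(!14 + !13) = 14·(32071101049 + 2290792932) = 14·34361893981 = 481066515734.

481066515734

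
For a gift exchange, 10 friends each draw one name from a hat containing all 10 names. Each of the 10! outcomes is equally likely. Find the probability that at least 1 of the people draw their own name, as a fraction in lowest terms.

28319/44800

Favorable outcomes: Σ_{i≥1} C(10,i)·!(10-i) = 10·133496 + 45·14833 + 120·1854 + 210·265 + 252·44 + 210·9 + 120·2 + 45·1 + 10·0 + 1·1 = 2293839.
Total outcomes: 10! = 3628800.
Probability = 2293839/3628800 = 28319/44800.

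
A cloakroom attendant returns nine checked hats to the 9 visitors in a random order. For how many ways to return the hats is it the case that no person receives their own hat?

The number of derangements of 9 is !9 = Σ_{k=0}^{9} (-1)^k·9!/k!
= 9! - 9!/1! + 9!/2! - 9!/3! + 9!/4! - 9!/5! + 9!/6! - 9!/7! + 9!/8! - 9!/9!
= 362880 - 362880 + 181440 - 60480 + 15120 - 3024 + 504 - 72 + 9 - 1
= 133496

133496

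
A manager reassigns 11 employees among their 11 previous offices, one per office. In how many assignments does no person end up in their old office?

The subfactorial !11 = [11!/e] (nearest integer).
11! = 39916800, and 39916800/e ≈ 14684570.08, so !11 = 14684570.

14684570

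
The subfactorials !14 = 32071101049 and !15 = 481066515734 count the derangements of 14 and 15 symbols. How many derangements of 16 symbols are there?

7697064251745

!16 = (16-1)·(!15 + !14) = 15·(481066515734 + 32071101049) = 15·513137616783 = 7697064251745.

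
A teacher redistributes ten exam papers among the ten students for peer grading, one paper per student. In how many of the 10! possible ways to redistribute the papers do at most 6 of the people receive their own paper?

3628514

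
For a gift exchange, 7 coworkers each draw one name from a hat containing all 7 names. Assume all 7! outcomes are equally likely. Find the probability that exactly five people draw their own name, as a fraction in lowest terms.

1/240

Favorable outcomes: C(7,5)·!2 = 21·1 = 21.
Total outcomes: 7! = 5040.
Probability = 21/5040 = 1/240.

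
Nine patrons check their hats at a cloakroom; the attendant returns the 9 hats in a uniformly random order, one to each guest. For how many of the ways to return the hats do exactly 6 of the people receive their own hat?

Pick the 6 fixed positions: C(9,6) = 84 ways.
The other 3 form a derangement: !3 = 2.
Total: 84 × 2 = 168.

168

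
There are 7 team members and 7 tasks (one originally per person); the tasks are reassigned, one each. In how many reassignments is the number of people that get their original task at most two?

# with exactly i fixed is C(7,i)·!(7-i); sum over i=0..2:
  i=0: C(7,0)·!7 = 1·1854 = 1854
  i=1: C(7,1)·!6 = 7·265 = 1855
  i=2: C(7,2)·!5 = 21·44 = 924
Total = 4633.

4633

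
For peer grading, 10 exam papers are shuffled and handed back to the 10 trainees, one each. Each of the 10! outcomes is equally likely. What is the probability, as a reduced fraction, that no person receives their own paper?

16481/44800

Favorable outcomes: !10 = 1334961.
Total outcomes: 10! = 3628800.
Probability = 1334961/3628800 = 16481/44800.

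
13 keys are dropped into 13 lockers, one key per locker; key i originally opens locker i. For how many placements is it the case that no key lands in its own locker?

2290792932

!13 is the nearest integer to 13!/e.
13! = 6227020800, and 6227020800/e ≈ 2290792932.07, so !13 = 2290792932.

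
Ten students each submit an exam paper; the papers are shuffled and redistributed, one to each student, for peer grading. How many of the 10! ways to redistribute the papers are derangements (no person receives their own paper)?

1334961

!10 is the nearest integer to 10!/e.
10! = 3628800, and 3628800/e ≈ 1334960.92, so !10 = 1334961.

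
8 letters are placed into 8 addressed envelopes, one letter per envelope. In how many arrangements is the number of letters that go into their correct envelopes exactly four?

630

Choose which 4 of the 8 are fixed: C(8,4) = 70.
The remaining 4 must be deranged: !4 = 9.
Total: 70 × 9 = 630.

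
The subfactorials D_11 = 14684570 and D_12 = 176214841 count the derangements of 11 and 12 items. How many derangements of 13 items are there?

D_13 = (13-1)·(D_12 + D_11) = 12·(176214841 + 14684570) = 12·190899411 = 2290792932.

2290792932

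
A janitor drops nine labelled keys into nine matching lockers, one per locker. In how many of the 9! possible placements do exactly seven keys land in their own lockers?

Choose which 7 of the 9 are fixed: C(9,7) = 36.
The remaining 2 must be deranged: !2 = 1.
Total: 36 × 1 = 36.

36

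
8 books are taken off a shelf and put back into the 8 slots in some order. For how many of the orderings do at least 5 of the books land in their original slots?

141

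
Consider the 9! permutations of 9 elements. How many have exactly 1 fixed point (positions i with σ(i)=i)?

133497

Choose which one of the 9 is fixed: C(9,1) = 9.
The other 8 form a derangement: !8 = 14833.
Total: 9 × 14833 = 133497.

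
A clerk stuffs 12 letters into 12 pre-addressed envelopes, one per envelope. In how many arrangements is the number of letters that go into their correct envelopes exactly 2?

Choose which 2 of the 12 are fixed: C(12,2) = 66.
The remaining 10 must be deranged: !10 = 1334961.
Total: 66 × 1334961 = 88107426.

88107426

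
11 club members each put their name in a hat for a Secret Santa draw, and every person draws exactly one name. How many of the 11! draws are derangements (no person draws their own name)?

By inclusion-exclusion, !11 = Σ (-1)^k · 11!/k! for k=0..11
= 11! - 11!/1! + 11!/2! - 11!/3! + 11!/4! - 11!/5! + 11!/6! - 11!/7! + 11!/8! - 11!/9! + 11!/10! - 11!/11!
= 39916800 - 39916800 + 19958400 - 6652800 + 1663200 - 332640 + 55440 - 7920 + 990 - 110 + 11 - 1
= 14684570

14684570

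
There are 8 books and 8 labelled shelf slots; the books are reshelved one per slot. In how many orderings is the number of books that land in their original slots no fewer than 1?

# with exactly i fixed is C(8,i)·!(8-i); sum over i=1..8:
  i=1: C(8,1)·!7 = 8·1854 = 14832
  i=2: C(8,2)·!6 = 28·265 = 7420
  i=3: C(8,3)·!5 = 56·44 = 2464
  i=4: C(8,4)·!4 = 70·9 = 630
  i=5: C(8,5)·!3 = 56·2 = 112
  i=6: C(8,6)·!2 = 28·1 = 28
  i=7: C(8,7)·!1 = 8·0 = 0
  i=8: C(8,8)·!0 = 1·1 = 1
Total = 25487.

25487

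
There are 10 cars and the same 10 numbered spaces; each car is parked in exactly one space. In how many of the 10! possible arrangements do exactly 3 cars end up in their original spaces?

Pick the 3 fixed positions: C(10,3) = 120 ways.
The other 7 form a derangement: !7 = 1854.
Total: 120 × 1854 = 222480.

222480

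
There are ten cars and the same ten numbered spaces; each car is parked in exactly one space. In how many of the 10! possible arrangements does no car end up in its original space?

1334961

!10 = 10! · Σ_{k=0}^{10} (-1)^k/k!
= 10! - 10!/1! + 10!/2! - 10!/3! + 10!/4! - 10!/5! + 10!/6! - 10!/7! + 10!/8! - 10!/9! + 10!/10!
= 3628800 - 3628800 + 1814400 - 604800 + 151200 - 30240 + 5040 - 720 + 90 - 10 + 1
= 1334961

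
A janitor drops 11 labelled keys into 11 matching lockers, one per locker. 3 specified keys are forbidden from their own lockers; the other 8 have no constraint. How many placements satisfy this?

30078720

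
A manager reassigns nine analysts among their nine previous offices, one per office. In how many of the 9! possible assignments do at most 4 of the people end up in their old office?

Sum C(9,i)·!(9-i) for i = 0..4:
  i=0: C(9,0)·!9 = 1·133496 = 133496
  i=1: C(9,1)·!8 = 9·14833 = 133497
  i=2: C(9,2)·!7 = 36·1854 = 66744
  i=3: C(9,3)·!6 = 84·265 = 22260
  i=4: C(9,4)·!5 = 126·44 = 5544
Total = 361541.

361541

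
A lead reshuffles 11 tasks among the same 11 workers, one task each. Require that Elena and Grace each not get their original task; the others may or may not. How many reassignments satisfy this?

Inclusion-exclusion on the 2 forbidden self-matches:
Σ_{j=0}^{2} (-1)^j C(2,j)(11-j)!
= C(2,0)·11! - C(2,1)·10! + C(2,2)·9!
= 39916800 - 7257600 + 362880
= 33022080

33022080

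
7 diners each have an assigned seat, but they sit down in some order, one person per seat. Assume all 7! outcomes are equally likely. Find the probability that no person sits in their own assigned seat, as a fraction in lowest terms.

Favorable outcomes: !7 = 1854.
Total outcomes: 7! = 5040.
Probability = 1854/5040 = 103/280.

103/280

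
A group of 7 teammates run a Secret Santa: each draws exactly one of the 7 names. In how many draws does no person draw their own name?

1854

By inclusion-exclusion, !7 = Σ (-1)^k · 7!/k! for k=0..7
= 7! - 7!/1! + 7!/2! - 7!/3! + 7!/4! - 7!/5! + 7!/6! - 7!/7!
= 5040 - 5040 + 2520 - 840 + 210 - 42 + 7 - 1
= 1854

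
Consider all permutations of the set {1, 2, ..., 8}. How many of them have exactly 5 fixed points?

Pick the 5 fixed positions: C(8,5) = 56 ways.
The remaining 3 must be deranged: !3 = 2.
Total: 56 × 2 = 112.

112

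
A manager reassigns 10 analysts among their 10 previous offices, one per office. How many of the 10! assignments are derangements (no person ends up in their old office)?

!10 is the nearest integer to 10!/e.
10! = 3628800, and 3628800/e ≈ 1334960.92, so !10 = 1334961.

1334961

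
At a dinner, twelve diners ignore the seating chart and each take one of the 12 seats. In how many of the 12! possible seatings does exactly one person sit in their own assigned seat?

176214840

Pick the single fixed position: C(12,1) = 12 ways.
The remaining 11 must be deranged: !11 = 14684570.
Total: 12 × 14684570 = 176214840.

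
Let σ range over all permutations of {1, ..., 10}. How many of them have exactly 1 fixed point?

1334960

Pick the single fixed position: C(10,1) = 10 ways.
The other 9 form a derangement: !9 = 133496.
Total: 10 × 133496 = 1334960.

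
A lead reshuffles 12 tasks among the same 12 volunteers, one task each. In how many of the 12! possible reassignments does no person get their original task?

176214841

!12 is the nearest integer to 12!/e.
12! = 479001600, and 479001600/e ≈ 176214840.93, so !12 = 176214841.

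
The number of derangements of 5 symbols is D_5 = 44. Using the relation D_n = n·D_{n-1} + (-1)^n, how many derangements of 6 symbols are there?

265

D_6 = 6·44 + 1 = 265.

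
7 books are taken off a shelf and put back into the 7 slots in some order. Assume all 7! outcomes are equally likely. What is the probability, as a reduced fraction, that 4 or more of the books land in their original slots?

23/1260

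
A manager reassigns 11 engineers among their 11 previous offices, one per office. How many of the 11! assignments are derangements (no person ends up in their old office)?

!11 is the nearest integer to 11!/e.
11! = 39916800, and 39916800/e ≈ 14684570.08, so !11 = 14684570.

14684570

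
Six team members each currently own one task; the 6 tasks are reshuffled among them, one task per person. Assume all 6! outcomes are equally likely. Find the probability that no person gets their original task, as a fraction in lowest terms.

53/144

Favorable outcomes: !6 = 265.
Total outcomes: 6! = 720.
Probability = 265/720 = 53/144.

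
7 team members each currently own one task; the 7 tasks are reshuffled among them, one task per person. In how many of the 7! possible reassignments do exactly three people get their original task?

315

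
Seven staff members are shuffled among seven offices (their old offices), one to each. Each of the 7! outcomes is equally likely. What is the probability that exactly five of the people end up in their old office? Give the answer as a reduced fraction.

1/240

Favorable outcomes: C(7,5)·!2 = 21·1 = 21.
Total outcomes: 7! = 5040.
Probability = 21/5040 = 1/240.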